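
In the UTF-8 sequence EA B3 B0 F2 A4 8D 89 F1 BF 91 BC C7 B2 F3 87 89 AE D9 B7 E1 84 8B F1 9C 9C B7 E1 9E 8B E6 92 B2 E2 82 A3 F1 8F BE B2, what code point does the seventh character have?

U+110B

Offset 0: leading byte 0xEA = 11101010 → 3-byte char #1 = EA B3 B0.
Offset 3: leading byte 0xF2 = 11110010 → 4-byte char #2 = F2 A4 8D 89.
Offset 7: leading byte 0xF1 = 11110001 → 4-byte char #3 = F1 BF 91 BC.
Offset 11: leading byte 0xC7 = 11000111 → 2-byte char #4 = C7 B2.
Offset 13: leading byte 0xF3 = 11110011 → 4-byte char #5 = F3 87 89 AE.
Offset 17: leading byte 0xD9 = 11011001 → 2-byte char #6 = D9 B7.
Offset 19: leading byte 0xE1 = 11100001 → 3-byte char #7 = E1 84 8B.
Leading byte 0xE1 = 11100001 matches 1110xxxx → 3-byte sequence.
Byte 1: 0xE1 = 11100001, payload 0001 (4 bits).
Byte 2: 0x84 = 10000100 (10xxxxxx ✓), payload 000100.
Byte 3: 0x8B = 10001011 (10xxxxxx ✓), payload 001011.
Concatenate: 0001000100001011 = 0x110B (16 bits → U+110B).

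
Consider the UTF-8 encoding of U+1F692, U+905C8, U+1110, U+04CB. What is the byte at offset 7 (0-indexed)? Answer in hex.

U+1F692 → 4-byte form F0 9F 9A 92 at offsets 0–3.
U+905C8 → 4-byte form F2 90 97 88 at offsets 4–7.
Offset 7 falls in char 2's range; it's byte 4 of F2 90 97 88 = 0x88.

0x88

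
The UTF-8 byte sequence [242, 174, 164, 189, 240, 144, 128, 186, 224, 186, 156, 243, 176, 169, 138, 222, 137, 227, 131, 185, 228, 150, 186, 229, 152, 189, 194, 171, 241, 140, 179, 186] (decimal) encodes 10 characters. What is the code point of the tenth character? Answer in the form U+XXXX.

Offset 0: leading byte 0xF2 = 11110010 → 4-byte char #1 = F2 AE A4 BD.
Offset 4: leading byte 0xF0 = 11110000 → 4-byte char #2 = F0 90 80 BA.
Offset 8: leading byte 0xE0 = 11100000 → 3-byte char #3 = E0 BA 9C.
Offset 11: leading byte 0xF3 = 11110011 → 4-byte char #4 = F3 B0 A9 8A.
Offset 15: leading byte 0xDE = 11011110 → 2-byte char #5 = DE 89.
Offset 17: leading byte 0xE3 = 11100011 → 3-byte char #6 = E3 83 B9.
Offset 20: leading byte 0xE4 = 11100100 → 3-byte char #7 = E4 96 BA.
Offset 23: leading byte 0xE5 = 11100101 → 3-byte char #8 = E5 98 BD.
Offset 26: leading byte 0xC2 = 11000010 → 2-byte char #9 = C2 AB.
Offset 28: leading byte 0xF1 = 11110001 → 4-byte char #10 = F1 8C B3 BA.
Leading byte 0xF1 = 11110001 matches 11110xxx → 4-byte sequence.
Byte 1: 0xF1 = 11110001, payload 001 (3 bits).
Byte 2: 0x8C = 10001100 (10xxxxxx ✓), payload 001100.
Byte 3: 0xB3 = 10110011 (10xxxxxx ✓), payload 110011.
Byte 4: 0xBA = 10111010 (10xxxxxx ✓), payload 111010.
Concatenate: 001001100110011111010 = 0x4CCFA (21 bits → U+4CCFA).

U+4CCFA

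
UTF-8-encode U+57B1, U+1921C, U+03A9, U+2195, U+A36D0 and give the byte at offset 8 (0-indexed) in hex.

0xA9

U+57B1 → 3-byte form E5 9E B1 at offsets 0–2.
U+1921C → 4-byte form F0 99 88 9C at offsets 3–6.
U+03A9 → 2-byte form CE A9 at offsets 7–8.
Offset 8 falls in char 3's range; it's byte 2 of CE A9 = 0xA9.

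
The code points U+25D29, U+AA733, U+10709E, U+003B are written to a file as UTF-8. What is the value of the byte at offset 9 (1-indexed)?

0xF4

1-indexed offset 9 is 0-indexed offset 8.
U+25D29 → 4-byte form F0 A5 B4 A9 at offsets 0–3.
U+AA733 → 4-byte form F2 AA 9C B3 at offsets 4–7.
U+10709E → 4-byte form F4 87 82 9E at offsets 8–11.
Offset 8 falls in char 3's range; it's byte 1 of F4 87 82 9E = 0xF4.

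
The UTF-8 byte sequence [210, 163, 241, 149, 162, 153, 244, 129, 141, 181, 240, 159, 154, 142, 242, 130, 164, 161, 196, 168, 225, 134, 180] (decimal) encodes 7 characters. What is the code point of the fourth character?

Offset 0: leading byte 0xD2 = 11010010 → 2-byte char #1 = D2 A3.
Offset 2: leading byte 0xF1 = 11110001 → 4-byte char #2 = F1 95 A2 99.
Offset 6: leading byte 0xF4 = 11110100 → 4-byte char #3 = F4 81 8D B5.
Offset 10: leading byte 0xF0 = 11110000 → 4-byte char #4 = F0 9F 9A 8E.
Leading byte 0xF0 = 11110000 matches 11110xxx → 4-byte sequence.
Byte 1: 0xF0 = 11110000, payload 000 (3 bits).
Byte 2: 0x9F = 10011111 (10xxxxxx ✓), payload 011111.
Byte 3: 0x9A = 10011010 (10xxxxxx ✓), payload 011010.
Byte 4: 0x8E = 10001110 (10xxxxxx ✓), payload 001110.
Concatenate: 000011111011010001110 = 0x1F68E (21 bits → U+1F68E).

U+1F68E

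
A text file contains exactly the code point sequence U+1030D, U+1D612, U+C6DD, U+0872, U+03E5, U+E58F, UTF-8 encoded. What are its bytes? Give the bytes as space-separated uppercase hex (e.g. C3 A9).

U+1030D: 4-byte form → F0 90 8C 8D.
U+1D612: 4-byte form → F0 9D 98 92.
U+C6DD: 3-byte form → EC 9B 9D.
U+0872: 3-byte form → E0 A1 B2.
U+03E5: 2-byte form → CF A5.
U+E58F: 3-byte form → EE 96 8F.
Concatenated (19 bytes): F0 90 8C 8D F0 9D 98 92 EC 9B 9D E0 A1 B2 CF A5 EE 96 8F.

F0 90 8C 8D F0 9D 98 92 EC 9B 9D E0 A1 B2 CF A5 EE 96 8F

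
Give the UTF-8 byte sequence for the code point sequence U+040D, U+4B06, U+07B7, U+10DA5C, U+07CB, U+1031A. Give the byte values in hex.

U+040D: 2-byte form → D0 8D.
U+4B06: 3-byte form → E4 AC 86.
U+07B7: 2-byte form → DE B7.
U+10DA5C: 4-byte form → F4 8D A9 9C.
U+07CB: 2-byte form → DF 8B.
U+1031A: 4-byte form → F0 90 8C 9A.
Concatenated (17 bytes): D0 8D E4 AC 86 DE B7 F4 8D A9 9C DF 8B F0 90 8C 9A.

D0 8D E4 AC 86 DE B7 F4 8D A9 9C DF 8B F0 90 8C 9A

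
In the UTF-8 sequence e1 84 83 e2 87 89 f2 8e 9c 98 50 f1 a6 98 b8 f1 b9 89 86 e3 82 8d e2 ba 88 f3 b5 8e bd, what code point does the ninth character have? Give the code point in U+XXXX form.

Offset 0: leading byte 0xE1 = 11100001 → 3-byte char #1 = E1 84 83.
Offset 3: leading byte 0xE2 = 11100010 → 3-byte char #2 = E2 87 89.
Offset 6: leading byte 0xF2 = 11110010 → 4-byte char #3 = F2 8E 9C 98.
Offset 10: leading byte 0x50 = 01010000 → 1-byte char #4 = 50.
Offset 11: leading byte 0xF1 = 11110001 → 4-byte char #5 = F1 A6 98 B8.
Offset 15: leading byte 0xF1 = 11110001 → 4-byte char #6 = F1 B9 89 86.
Offset 19: leading byte 0xE3 = 11100011 → 3-byte char #7 = E3 82 8D.
Offset 22: leading byte 0xE2 = 11100010 → 3-byte char #8 = E2 BA 88.
Offset 25: leading byte 0xF3 = 11110011 → 4-byte char #9 = F3 B5 8E BD.
Leading byte 0xF3 = 11110011 matches 11110xxx → 4-byte sequence.
Byte 1: 0xF3 = 11110011, payload 011 (3 bits).
Byte 2: 0xB5 = 10110101 (10xxxxxx ✓), payload 110101.
Byte 3: 0x8E = 10001110 (10xxxxxx ✓), payload 001110.
Byte 4: 0xBD = 10111101 (10xxxxxx ✓), payload 111101.
Concatenate: 011110101001110111101 = 0xF53BD (21 bits → U+F53BD).

U+F53BD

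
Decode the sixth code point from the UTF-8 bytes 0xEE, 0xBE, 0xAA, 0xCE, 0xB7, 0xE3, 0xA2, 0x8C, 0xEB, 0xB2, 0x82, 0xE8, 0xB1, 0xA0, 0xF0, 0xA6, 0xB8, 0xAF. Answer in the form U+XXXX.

U+26E2F

Offset 0: leading byte 0xEE = 11101110 → 3-byte char #1 = EE BE AA.
Offset 3: leading byte 0xCE = 11001110 → 2-byte char #2 = CE B7.
Offset 5: leading byte 0xE3 = 11100011 → 3-byte char #3 = E3 A2 8C.
Offset 8: leading byte 0xEB = 11101011 → 3-byte char #4 = EB B2 82.
Offset 11: leading byte 0xE8 = 11101000 → 3-byte char #5 = E8 B1 A0.
Offset 14: leading byte 0xF0 = 11110000 → 4-byte char #6 = F0 A6 B8 AF.
Leading byte 0xF0 = 11110000 matches 11110xxx → 4-byte sequence.
Byte 1: 0xF0 = 11110000, payload 000 (3 bits).
Byte 2: 0xA6 = 10100110 (10xxxxxx ✓), payload 100110.
Byte 3: 0xB8 = 10111000 (10xxxxxx ✓), payload 111000.
Byte 4: 0xAF = 10101111 (10xxxxxx ✓), payload 101111.
Concatenate: 000100110111000101111 = 0x26E2F (21 bits → U+26E2F).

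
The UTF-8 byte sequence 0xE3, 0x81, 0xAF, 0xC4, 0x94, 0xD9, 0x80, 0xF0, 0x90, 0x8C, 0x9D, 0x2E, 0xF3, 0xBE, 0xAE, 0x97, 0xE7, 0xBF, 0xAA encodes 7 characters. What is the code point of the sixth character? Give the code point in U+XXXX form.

U+FEB97

Offset 0: leading byte 0xE3 = 11100011 → 3-byte char #1 = E3 81 AF.
Offset 3: leading byte 0xC4 = 11000100 → 2-byte char #2 = C4 94.
Offset 5: leading byte 0xD9 = 11011001 → 2-byte char #3 = D9 80.
Offset 7: leading byte 0xF0 = 11110000 → 4-byte char #4 = F0 90 8C 9D.
Offset 11: leading byte 0x2E = 00101110 → 1-byte char #5 = 2E.
Offset 12: leading byte 0xF3 = 11110011 → 4-byte char #6 = F3 BE AE 97.
Leading byte 0xF3 = 11110011 matches 11110xxx → 4-byte sequence.
Byte 1: 0xF3 = 11110011, payload 011 (3 bits).
Byte 2: 0xBE = 10111110 (10xxxxxx ✓), payload 111110.
Byte 3: 0xAE = 10101110 (10xxxxxx ✓), payload 101110.
Byte 4: 0x97 = 10010111 (10xxxxxx ✓), payload 010111.
Concatenate: 011111110101110010111 = 0xFEB97 (21 bits → U+FEB97).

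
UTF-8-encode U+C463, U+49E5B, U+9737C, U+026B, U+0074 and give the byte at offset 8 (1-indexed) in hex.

1-indexed offset 8 is 0-indexed offset 7.
U+C463 → 3-byte form EC 91 A3 at offsets 0–2.
U+49E5B → 4-byte form F1 89 B9 9B at offsets 3–6.
U+9737C → 4-byte form F2 97 8D BC at offsets 7–10.
Offset 7 falls in char 3's range; it's byte 1 of F2 97 8D BC = 0xF2.

0xF2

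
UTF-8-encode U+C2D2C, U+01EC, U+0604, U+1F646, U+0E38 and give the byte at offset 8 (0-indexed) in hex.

0xF0

U+C2D2C → 4-byte form F3 82 B4 AC at offsets 0–3.
U+01EC → 2-byte form C7 AC at offsets 4–5.
U+0604 → 2-byte form D8 84 at offsets 6–7.
U+1F646 → 4-byte form F0 9F 99 86 at offsets 8–11.
Offset 8 falls in char 4's range; it's byte 1 of F0 9F 99 86 = 0xF0.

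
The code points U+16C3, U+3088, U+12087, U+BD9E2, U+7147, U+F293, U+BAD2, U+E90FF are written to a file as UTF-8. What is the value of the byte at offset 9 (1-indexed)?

0x82

1-indexed offset 9 is 0-indexed offset 8.
U+16C3 → 3-byte form E1 9B 83 at offsets 0–2.
U+3088 → 3-byte form E3 82 88 at offsets 3–5.
U+12087 → 4-byte form F0 92 82 87 at offsets 6–9.
Offset 8 falls in char 3's range; it's byte 3 of F0 92 82 87 = 0x82.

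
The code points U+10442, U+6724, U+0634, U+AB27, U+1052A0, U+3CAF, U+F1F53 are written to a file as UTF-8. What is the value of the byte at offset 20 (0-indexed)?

0xB1

U+10442 → 4-byte form F0 90 91 82 at offsets 0–3.
U+6724 → 3-byte form E6 9C A4 at offsets 4–6.
U+0634 → 2-byte form D8 B4 at offsets 7–8.
U+AB27 → 3-byte form EA AC A7 at offsets 9–11.
U+1052A0 → 4-byte form F4 85 8A A0 at offsets 12–15.
U+3CAF → 3-byte form E3 B2 AF at offsets 16–18.
U+F1F53 → 4-byte form F3 B1 BD 93 at offsets 19–22.
Offset 20 falls in char 7's range; it's byte 2 of F3 B1 BD 93 = 0xB1.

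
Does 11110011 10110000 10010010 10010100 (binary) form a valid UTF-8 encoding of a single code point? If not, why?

valid

Leading byte 0xF3 = 11110011 → 4-byte form.
Continuation bytes 0xB0=10110000, 0x92=10010010, 0x94=10010100 all match 10xxxxxx.
Decoded value 0xF0494 is ≥ 0x10000 (shortest form) and not a surrogate.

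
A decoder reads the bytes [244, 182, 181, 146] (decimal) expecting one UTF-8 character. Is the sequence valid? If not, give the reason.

invalid (encodes a value above U+10FFFF)

Leading byte 0xF4 = 11110100 → 4-byte form.
Payload = 0x136D52, which exceeds U+10FFFF, the maximum Unicode code point. (Leading bytes F5–FF, or F4 followed by ≥ 0x90, are invalid.)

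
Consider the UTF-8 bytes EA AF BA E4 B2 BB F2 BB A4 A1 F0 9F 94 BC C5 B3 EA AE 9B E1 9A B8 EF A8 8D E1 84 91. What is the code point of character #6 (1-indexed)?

U+AB9B

Offset 0: leading byte 0xEA = 11101010 → 3-byte char #1 = EA AF BA.
Offset 3: leading byte 0xE4 = 11100100 → 3-byte char #2 = E4 B2 BB.
Offset 6: leading byte 0xF2 = 11110010 → 4-byte char #3 = F2 BB A4 A1.
Offset 10: leading byte 0xF0 = 11110000 → 4-byte char #4 = F0 9F 94 BC.
Offset 14: leading byte 0xC5 = 11000101 → 2-byte char #5 = C5 B3.
Offset 16: leading byte 0xEA = 11101010 → 3-byte char #6 = EA AE 9B.
Leading byte 0xEA = 11101010 matches 1110xxxx → 3-byte sequence.
Byte 1: 0xEA = 11101010, payload 1010 (4 bits).
Byte 2: 0xAE = 10101110 (10xxxxxx ✓), payload 101110.
Byte 3: 0x9B = 10011011 (10xxxxxx ✓), payload 011011.
Concatenate: 1010101110011011 = 0xAB9B (16 bits → U+AB9B).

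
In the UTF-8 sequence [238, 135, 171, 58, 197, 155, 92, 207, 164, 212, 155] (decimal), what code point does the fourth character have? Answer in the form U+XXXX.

Offset 0: leading byte 0xEE = 11101110 → 3-byte char #1 = EE 87 AB.
Offset 3: leading byte 0x3A = 00111010 → 1-byte char #2 = 3A.
Offset 4: leading byte 0xC5 = 11000101 → 2-byte char #3 = C5 9B.
Offset 6: leading byte 0x5C = 01011100 → 1-byte char #4 = 5C.
Leading byte 0x5C = 01011100 matches 0xxxxxxx → 1-byte sequence.
Byte 1: 0x5C = 01011100, payload 1011100 (7 bits).
Concatenate: 1011100 = 0x5C (7 bits → U+005C).

U+005C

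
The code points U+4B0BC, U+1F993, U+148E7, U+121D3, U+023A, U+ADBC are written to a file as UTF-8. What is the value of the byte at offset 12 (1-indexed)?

1-indexed offset 12 is 0-indexed offset 11.
U+4B0BC → 4-byte form F1 8B 82 BC at offsets 0–3.
U+1F993 → 4-byte form F0 9F A6 93 at offsets 4–7.
U+148E7 → 4-byte form F0 94 A3 A7 at offsets 8–11.
Offset 11 falls in char 3's range; it's byte 4 of F0 94 A3 A7 = 0xA7.

0xA7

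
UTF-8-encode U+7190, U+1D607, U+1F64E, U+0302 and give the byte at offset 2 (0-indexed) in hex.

0x90

U+7190 → 3-byte form E7 86 90 at offsets 0–2.
Offset 2 falls in char 1's range; it's byte 3 of E7 86 90 = 0x90.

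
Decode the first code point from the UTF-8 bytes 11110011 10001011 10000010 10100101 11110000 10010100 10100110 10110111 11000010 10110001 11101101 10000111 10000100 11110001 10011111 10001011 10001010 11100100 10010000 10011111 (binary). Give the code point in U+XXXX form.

U+CB0A5

Offset 0: leading byte 0xF3 = 11110011 → 4-byte char #1 = F3 8B 82 A5.
Leading byte 0xF3 = 11110011 matches 11110xxx → 4-byte sequence.
Byte 1: 0xF3 = 11110011, payload 011 (3 bits).
Byte 2: 0x8B = 10001011 (10xxxxxx ✓), payload 001011.
Byte 3: 0x82 = 10000010 (10xxxxxx ✓), payload 000010.
Byte 4: 0xA5 = 10100101 (10xxxxxx ✓), payload 100101.
Concatenate: 011001011000010100101 = 0xCB0A5 (21 bits → U+CB0A5).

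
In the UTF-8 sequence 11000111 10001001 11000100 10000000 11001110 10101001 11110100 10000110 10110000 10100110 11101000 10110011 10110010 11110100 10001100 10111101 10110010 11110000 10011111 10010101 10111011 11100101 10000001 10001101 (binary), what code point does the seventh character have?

U+1F57B

Offset 0: leading byte 0xC7 = 11000111 → 2-byte char #1 = C7 89.
Offset 2: leading byte 0xC4 = 11000100 → 2-byte char #2 = C4 80.
Offset 4: leading byte 0xCE = 11001110 → 2-byte char #3 = CE A9.
Offset 6: leading byte 0xF4 = 11110100 → 4-byte char #4 = F4 86 B0 A6.
Offset 10: leading byte 0xE8 = 11101000 → 3-byte char #5 = E8 B3 B2.
Offset 13: leading byte 0xF4 = 11110100 → 4-byte char #6 = F4 8C BD B2.
Offset 17: leading byte 0xF0 = 11110000 → 4-byte char #7 = F0 9F 95 BB.
Leading byte 0xF0 = 11110000 matches 11110xxx → 4-byte sequence.
Byte 1: 0xF0 = 11110000, payload 000 (3 bits).
Byte 2: 0x9F = 10011111 (10xxxxxx ✓), payload 011111.
Byte 3: 0x95 = 10010101 (10xxxxxx ✓), payload 010101.
Byte 4: 0xBB = 10111011 (10xxxxxx ✓), payload 111011.
Concatenate: 000011111010101111011 = 0x1F57B (21 bits → U+1F57B).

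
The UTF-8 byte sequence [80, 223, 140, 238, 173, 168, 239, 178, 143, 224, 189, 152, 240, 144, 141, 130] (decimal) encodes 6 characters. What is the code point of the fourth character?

Offset 0: leading byte 0x50 = 01010000 → 1-byte char #1 = 50.
Offset 1: leading byte 0xDF = 11011111 → 2-byte char #2 = DF 8C.
Offset 3: leading byte 0xEE = 11101110 → 3-byte char #3 = EE AD A8.
Offset 6: leading byte 0xEF = 11101111 → 3-byte char #4 = EF B2 8F.
Leading byte 0xEF = 11101111 matches 1110xxxx → 3-byte sequence.
Byte 1: 0xEF = 11101111, payload 1111 (4 bits).
Byte 2: 0xB2 = 10110010 (10xxxxxx ✓), payload 110010.
Byte 3: 0x8F = 10001111 (10xxxxxx ✓), payload 001111.
Concatenate: 1111110010001111 = 0xFC8F (16 bits → U+FC8F).

U+FC8F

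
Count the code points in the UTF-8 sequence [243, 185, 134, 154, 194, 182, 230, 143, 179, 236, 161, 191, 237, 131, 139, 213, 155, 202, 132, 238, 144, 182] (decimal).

8

Byte at offset 0: 0xF3 = 11110011 → 4-byte char (#1). Advance 4.
Byte at offset 4: 0xC2 = 11000010 → 2-byte char (#2). Advance 2.
Byte at offset 6: 0xE6 = 11100110 → 3-byte char (#3). Advance 3.
Byte at offset 9: 0xEC = 11101100 → 3-byte char (#4). Advance 3.
Byte at offset 12: 0xED = 11101101 → 3-byte char (#5). Advance 3.
Byte at offset 15: 0xD5 = 11010101 → 2-byte char (#6). Advance 2.
Byte at offset 17: 0xCA = 11001010 → 2-byte char (#7). Advance 2.
Byte at offset 19: 0xEE = 11101110 → 3-byte char (#8). Advance 3.
Reached end at offset 22 after 8 code points.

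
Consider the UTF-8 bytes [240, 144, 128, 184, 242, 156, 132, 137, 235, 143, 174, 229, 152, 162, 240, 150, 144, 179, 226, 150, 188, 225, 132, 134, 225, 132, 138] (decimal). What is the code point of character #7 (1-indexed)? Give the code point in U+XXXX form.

U+1106

Offset 0: leading byte 0xF0 = 11110000 → 4-byte char #1 = F0 90 80 B8.
Offset 4: leading byte 0xF2 = 11110010 → 4-byte char #2 = F2 9C 84 89.
Offset 8: leading byte 0xEB = 11101011 → 3-byte char #3 = EB 8F AE.
Offset 11: leading byte 0xE5 = 11100101 → 3-byte char #4 = E5 98 A2.
Offset 14: leading byte 0xF0 = 11110000 → 4-byte char #5 = F0 96 90 B3.
Offset 18: leading byte 0xE2 = 11100010 → 3-byte char #6 = E2 96 BC.
Offset 21: leading byte 0xE1 = 11100001 → 3-byte char #7 = E1 84 86.
Leading byte 0xE1 = 11100001 matches 1110xxxx → 3-byte sequence.
Byte 1: 0xE1 = 11100001, payload 0001 (4 bits).
Byte 2: 0x84 = 10000100 (10xxxxxx ✓), payload 000100.
Byte 3: 0x86 = 10000110 (10xxxxxx ✓), payload 000110.
Concatenate: 0001000100000110 = 0x1106 (16 bits → U+1106).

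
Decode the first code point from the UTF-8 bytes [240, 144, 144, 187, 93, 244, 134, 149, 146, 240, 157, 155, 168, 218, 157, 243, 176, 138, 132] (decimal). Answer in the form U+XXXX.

Offset 0: leading byte 0xF0 = 11110000 → 4-byte char #1 = F0 90 90 BB.
Leading byte 0xF0 = 11110000 matches 11110xxx → 4-byte sequence.
Byte 1: 0xF0 = 11110000, payload 000 (3 bits).
Byte 2: 0x90 = 10010000 (10xxxxxx ✓), payload 010000.
Byte 3: 0x90 = 10010000 (10xxxxxx ✓), payload 010000.
Byte 4: 0xBB = 10111011 (10xxxxxx ✓), payload 111011.
Concatenate: 000010000010000111011 = 0x1043B (21 bits → U+1043B).

U+1043B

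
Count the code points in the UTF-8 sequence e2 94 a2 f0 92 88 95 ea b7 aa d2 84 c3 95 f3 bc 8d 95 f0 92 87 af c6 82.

8

Byte at offset 0: 0xE2 = 11100010 → 3-byte char (#1). Advance 3.
Byte at offset 3: 0xF0 = 11110000 → 4-byte char (#2). Advance 4.
Byte at offset 7: 0xEA = 11101010 → 3-byte char (#3). Advance 3.
Byte at offset 10: 0xD2 = 11010010 → 2-byte char (#4). Advance 2.
Byte at offset 12: 0xC3 = 11000011 → 2-byte char (#5). Advance 2.
Byte at offset 14: 0xF3 = 11110011 → 4-byte char (#6). Advance 4.
Byte at offset 18: 0xF0 = 11110000 → 4-byte char (#7). Advance 4.
Byte at offset 22: 0xC6 = 11000110 → 2-byte char (#8). Advance 2.
Reached end at offset 24 after 8 code points.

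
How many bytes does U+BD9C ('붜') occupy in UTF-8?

U+BD9C = 0xBD9C. UTF-8 uses 1 byte below 0x80, 2 below 0x800, 3 below 0x10000, 4 up to 0x10FFFF. 0xBD9C is in U+0800–U+FFFF → 3 bytes.

3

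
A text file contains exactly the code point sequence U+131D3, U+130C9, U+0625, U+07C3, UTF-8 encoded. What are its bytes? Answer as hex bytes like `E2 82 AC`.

U+131D3: 4-byte form → F0 93 87 93.
U+130C9: 4-byte form → F0 93 83 89.
U+0625: 2-byte form → D8 A5.
U+07C3: 2-byte form → DF 83.
Concatenated (12 bytes): F0 93 87 93 F0 93 83 89 D8 A5 DF 83.

F0 93 87 93 F0 93 83 89 D8 A5 DF 83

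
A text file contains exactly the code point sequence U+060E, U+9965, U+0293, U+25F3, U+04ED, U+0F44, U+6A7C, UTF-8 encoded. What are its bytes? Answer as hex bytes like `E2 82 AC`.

D8 8E E9 A5 A5 CA 93 E2 97 B3 D3 AD E0 BD 84 E6 A9 BC

U+060E: 2-byte form → D8 8E.
U+9965: 3-byte form → E9 A5 A5.
U+0293: 2-byte form → CA 93.
U+25F3: 3-byte form → E2 97 B3.
U+04ED: 2-byte form → D3 AD.
U+0F44: 3-byte form → E0 BD 84.
U+6A7C: 3-byte form → E6 A9 BC.
Concatenated (18 bytes): D8 8E E9 A5 A5 CA 93 E2 97 B3 D3 AD E0 BD 84 E6 A9 BC.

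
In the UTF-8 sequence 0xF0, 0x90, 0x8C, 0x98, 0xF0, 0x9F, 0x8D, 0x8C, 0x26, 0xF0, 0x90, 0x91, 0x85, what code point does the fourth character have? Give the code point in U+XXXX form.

U+10445

Offset 0: leading byte 0xF0 = 11110000 → 4-byte char #1 = F0 90 8C 98.
Offset 4: leading byte 0xF0 = 11110000 → 4-byte char #2 = F0 9F 8D 8C.
Offset 8: leading byte 0x26 = 00100110 → 1-byte char #3 = 26.
Offset 9: leading byte 0xF0 = 11110000 → 4-byte char #4 = F0 90 91 85.
Leading byte 0xF0 = 11110000 matches 11110xxx → 4-byte sequence.
Byte 1: 0xF0 = 11110000, payload 000 (3 bits).
Byte 2: 0x90 = 10010000 (10xxxxxx ✓), payload 010000.
Byte 3: 0x91 = 10010001 (10xxxxxx ✓), payload 010001.
Byte 4: 0x85 = 10000101 (10xxxxxx ✓), payload 000101.
Concatenate: 000010000010001000101 = 0x10445 (21 bits → U+10445).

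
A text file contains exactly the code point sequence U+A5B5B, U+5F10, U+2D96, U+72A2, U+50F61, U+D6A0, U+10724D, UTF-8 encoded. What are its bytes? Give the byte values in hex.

F2 A5 AD 9B E5 BC 90 E2 B6 96 E7 8A A2 F1 90 BD A1 ED 9A A0 F4 87 89 8D

U+A5B5B: 4-byte form → F2 A5 AD 9B.
U+5F10: 3-byte form → E5 BC 90.
U+2D96: 3-byte form → E2 B6 96.
U+72A2: 3-byte form → E7 8A A2.
U+50F61: 4-byte form → F1 90 BD A1.
U+D6A0: 3-byte form → ED 9A A0.
U+10724D: 4-byte form → F4 87 89 8D.
Concatenated (24 bytes): F2 A5 AD 9B E5 BC 90 E2 B6 96 E7 8A A2 F1 90 BD A1 ED 9A A0 F4 87 89 8D.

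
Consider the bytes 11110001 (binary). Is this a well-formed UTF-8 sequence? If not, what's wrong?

invalid (sequence truncated)

Leading byte 0xF1 = 11110001 → 4-byte form, but only 1 byte is present.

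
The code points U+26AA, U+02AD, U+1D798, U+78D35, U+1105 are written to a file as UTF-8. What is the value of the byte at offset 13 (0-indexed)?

U+26AA → 3-byte form E2 9A AA at offsets 0–2.
U+02AD → 2-byte form CA AD at offsets 3–4.
U+1D798 → 4-byte form F0 9D 9E 98 at offsets 5–8.
U+78D35 → 4-byte form F1 B8 B4 B5 at offsets 9–12.
U+1105 → 3-byte form E1 84 85 at offsets 13–15.
Offset 13 falls in char 5's range; it's byte 1 of E1 84 85 = 0xE1.

0xE1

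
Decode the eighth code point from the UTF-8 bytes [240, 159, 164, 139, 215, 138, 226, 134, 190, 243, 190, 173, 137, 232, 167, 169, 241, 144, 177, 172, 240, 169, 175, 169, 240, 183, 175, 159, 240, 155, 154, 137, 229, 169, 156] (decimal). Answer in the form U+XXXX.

U+37BDF

Offset 0: leading byte 0xF0 = 11110000 → 4-byte char #1 = F0 9F A4 8B.
Offset 4: leading byte 0xD7 = 11010111 → 2-byte char #2 = D7 8A.
Offset 6: leading byte 0xE2 = 11100010 → 3-byte char #3 = E2 86 BE.
Offset 9: leading byte 0xF3 = 11110011 → 4-byte char #4 = F3 BE AD 89.
Offset 13: leading byte 0xE8 = 11101000 → 3-byte char #5 = E8 A7 A9.
Offset 16: leading byte 0xF1 = 11110001 → 4-byte char #6 = F1 90 B1 AC.
Offset 20: leading byte 0xF0 = 11110000 → 4-byte char #7 = F0 A9 AF A9.
Offset 24: leading byte 0xF0 = 11110000 → 4-byte char #8 = F0 B7 AF 9F.
Leading byte 0xF0 = 11110000 matches 11110xxx → 4-byte sequence.
Byte 1: 0xF0 = 11110000, payload 000 (3 bits).
Byte 2: 0xB7 = 10110111 (10xxxxxx ✓), payload 110111.
Byte 3: 0xAF = 10101111 (10xxxxxx ✓), payload 101111.
Byte 4: 0x9F = 10011111 (10xxxxxx ✓), payload 011111.
Concatenate: 000110111101111011111 = 0x37BDF (21 bits → U+37BDF).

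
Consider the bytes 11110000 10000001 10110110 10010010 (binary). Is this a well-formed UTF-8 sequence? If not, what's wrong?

invalid (overlong encoding)

Leading byte 0xF0 = 11110000 → 4-byte form.
Continuation bytes all match 10xxxxxx. Payload decodes to 0x1D92.
But 0x1D92 < 0x10000, the minimum for a 4-byte sequence — this is an overlong encoding.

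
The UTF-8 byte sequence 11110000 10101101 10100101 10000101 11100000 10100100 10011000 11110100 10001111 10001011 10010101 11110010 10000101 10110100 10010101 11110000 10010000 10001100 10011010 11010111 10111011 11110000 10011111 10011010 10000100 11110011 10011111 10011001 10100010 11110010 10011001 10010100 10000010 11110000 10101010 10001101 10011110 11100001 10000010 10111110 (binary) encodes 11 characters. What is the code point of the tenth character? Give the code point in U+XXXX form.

Offset 0: leading byte 0xF0 = 11110000 → 4-byte char #1 = F0 AD A5 85.
Offset 4: leading byte 0xE0 = 11100000 → 3-byte char #2 = E0 A4 98.
Offset 7: leading byte 0xF4 = 11110100 → 4-byte char #3 = F4 8F 8B 95.
Offset 11: leading byte 0xF2 = 11110010 → 4-byte char #4 = F2 85 B4 95.
Offset 15: leading byte 0xF0 = 11110000 → 4-byte char #5 = F0 90 8C 9A.
Offset 19: leading byte 0xD7 = 11010111 → 2-byte char #6 = D7 BB.
Offset 21: leading byte 0xF0 = 11110000 → 4-byte char #7 = F0 9F 9A 84.
Offset 25: leading byte 0xF3 = 11110011 → 4-byte char #8 = F3 9F 99 A2.
Offset 29: leading byte 0xF2 = 11110010 → 4-byte char #9 = F2 99 94 82.
Offset 33: leading byte 0xF0 = 11110000 → 4-byte char #10 = F0 AA 8D 9E.
Leading byte 0xF0 = 11110000 matches 11110xxx → 4-byte sequence.
Byte 1: 0xF0 = 11110000, payload 000 (3 bits).
Byte 2: 0xAA = 10101010 (10xxxxxx ✓), payload 101010.
Byte 3: 0x8D = 10001101 (10xxxxxx ✓), payload 001101.
Byte 4: 0x9E = 10011110 (10xxxxxx ✓), payload 011110.
Concatenate: 000101010001101011110 = 0x2A35E (21 bits → U+2A35E).

U+2A35E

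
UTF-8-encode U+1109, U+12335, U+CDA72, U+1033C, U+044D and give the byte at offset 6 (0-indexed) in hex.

0xB5

U+1109 → 3-byte form E1 84 89 at offsets 0–2.
U+12335 → 4-byte form F0 92 8C B5 at offsets 3–6.
Offset 6 falls in char 2's range; it's byte 4 of F0 92 8C B5 = 0xB5.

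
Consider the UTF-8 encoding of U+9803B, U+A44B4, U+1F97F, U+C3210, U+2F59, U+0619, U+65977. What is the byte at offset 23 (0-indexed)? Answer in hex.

0xA5

U+9803B → 4-byte form F2 98 80 BB at offsets 0–3.
U+A44B4 → 4-byte form F2 A4 92 B4 at offsets 4–7.
U+1F97F → 4-byte form F0 9F A5 BF at offsets 8–11.
U+C3210 → 4-byte form F3 83 88 90 at offsets 12–15.
U+2F59 → 3-byte form E2 BD 99 at offsets 16–18.
U+0619 → 2-byte form D8 99 at offsets 19–20.
U+65977 → 4-byte form F1 A5 A5 B7 at offsets 21–24.
Offset 23 falls in char 7's range; it's byte 3 of F1 A5 A5 B7 = 0xA5.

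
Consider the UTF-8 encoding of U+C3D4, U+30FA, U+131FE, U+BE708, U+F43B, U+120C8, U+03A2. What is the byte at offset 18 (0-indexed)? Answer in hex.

0x92

U+C3D4 → 3-byte form EC 8F 94 at offsets 0–2.
U+30FA → 3-byte form E3 83 BA at offsets 3–5.
U+131FE → 4-byte form F0 93 87 BE at offsets 6–9.
U+BE708 → 4-byte form F2 BE 9C 88 at offsets 10–13.
U+F43B → 3-byte form EF 90 BB at offsets 14–16.
U+120C8 → 4-byte form F0 92 83 88 at offsets 17–20.
Offset 18 falls in char 6's range; it's byte 2 of F0 92 83 88 = 0x92.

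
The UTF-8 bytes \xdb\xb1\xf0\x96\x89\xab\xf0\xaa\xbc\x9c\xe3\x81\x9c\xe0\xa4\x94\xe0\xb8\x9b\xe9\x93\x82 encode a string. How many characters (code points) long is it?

7

Byte at offset 0: 0xDB = 11011011 → 2-byte char (#1). Advance 2.
Byte at offset 2: 0xF0 = 11110000 → 4-byte char (#2). Advance 4.
Byte at offset 6: 0xF0 = 11110000 → 4-byte char (#3). Advance 4.
Byte at offset 10: 0xE3 = 11100011 → 3-byte char (#4). Advance 3.
Byte at offset 13: 0xE0 = 11100000 → 3-byte char (#5). Advance 3.
Byte at offset 16: 0xE0 = 11100000 → 3-byte char (#6). Advance 3.
Byte at offset 19: 0xE9 = 11101001 → 3-byte char (#7). Advance 3.
Reached end at offset 22 after 7 code points.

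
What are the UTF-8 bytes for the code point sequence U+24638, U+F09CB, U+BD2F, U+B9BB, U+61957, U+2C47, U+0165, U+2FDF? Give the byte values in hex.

F0 A4 98 B8 F3 B0 A7 8B EB B4 AF EB A6 BB F1 A1 A5 97 E2 B1 87 C5 A5 E2 BF 9F

U+24638: 4-byte form → F0 A4 98 B8.
U+F09CB: 4-byte form → F3 B0 A7 8B.
U+BD2F: 3-byte form → EB B4 AF.
U+B9BB: 3-byte form → EB A6 BB.
U+61957: 4-byte form → F1 A1 A5 97.
U+2C47: 3-byte form → E2 B1 87.
U+0165: 2-byte form → C5 A5.
U+2FDF: 3-byte form → E2 BF 9F.
Concatenated (26 bytes): F0 A4 98 B8 F3 B0 A7 8B EB B4 AF EB A6 BB F1 A1 A5 97 E2 B1 87 C5 A5 E2 BF 9F.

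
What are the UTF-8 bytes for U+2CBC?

U+2CBC = 0x2CBC = 11452 decimal. In range U+0800–U+FFFF → 3-byte form: 1110xxxx 10xxxxxx 10xxxxxx.
Binary (16 bits): 0010110010111100.
Split 4+6+6: 0010 | 110010 | 111100.
Byte 1: 11100010 = 0xE2.
Byte 2: 10110010 = 0xB2.
Byte 3: 10111100 = 0xBC.

E2 B2 BC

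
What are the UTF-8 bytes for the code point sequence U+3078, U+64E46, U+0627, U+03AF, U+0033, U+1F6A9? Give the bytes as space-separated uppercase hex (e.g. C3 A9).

E3 81 B8 F1 A4 B9 86 D8 A7 CE AF 33 F0 9F 9A A9

U+3078: 3-byte form → E3 81 B8.
U+64E46: 4-byte form → F1 A4 B9 86.
U+0627: 2-byte form → D8 A7.
U+03AF: 2-byte form → CE AF.
U+0033: 1-byte form → 33.
U+1F6A9: 4-byte form → F0 9F 9A A9.
Concatenated (16 bytes): E3 81 B8 F1 A4 B9 86 D8 A7 CE AF 33 F0 9F 9A A9.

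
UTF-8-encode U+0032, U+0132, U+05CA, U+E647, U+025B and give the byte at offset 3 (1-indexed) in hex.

0xB2

1-indexed offset 3 is 0-indexed offset 2.
U+0032 → 1-byte form 32 at offsets 0–0.
U+0132 → 2-byte form C4 B2 at offsets 1–2.
Offset 2 falls in char 2's range; it's byte 2 of C4 B2 = 0xB2.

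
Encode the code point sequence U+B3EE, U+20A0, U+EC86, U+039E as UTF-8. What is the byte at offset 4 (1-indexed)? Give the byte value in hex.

0xE2

1-indexed offset 4 is 0-indexed offset 3.
U+B3EE → 3-byte form EB 8F AE at offsets 0–2.
U+20A0 → 3-byte form E2 82 A0 at offsets 3–5.
Offset 3 falls in char 2's range; it's byte 1 of E2 82 A0 = 0xE2.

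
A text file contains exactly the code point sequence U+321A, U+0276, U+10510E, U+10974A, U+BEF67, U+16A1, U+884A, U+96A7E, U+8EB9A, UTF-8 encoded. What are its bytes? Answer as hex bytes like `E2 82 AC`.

E3 88 9A C9 B6 F4 85 84 8E F4 89 9D 8A F2 BE BD A7 E1 9A A1 E8 A1 8A F2 96 A9 BE F2 8E AE 9A

U+321A: 3-byte form → E3 88 9A.
U+0276: 2-byte form → C9 B6.
U+10510E: 4-byte form → F4 85 84 8E.
U+10974A: 4-byte form → F4 89 9D 8A.
U+BEF67: 4-byte form → F2 BE BD A7.
U+16A1: 3-byte form → E1 9A A1.
U+884A: 3-byte form → E8 A1 8A.
U+96A7E: 4-byte form → F2 96 A9 BE.
U+8EB9A: 4-byte form → F2 8E AE 9A.
Concatenated (31 bytes): E3 88 9A C9 B6 F4 85 84 8E F4 89 9D 8A F2 BE BD A7 E1 9A A1 E8 A1 8A F2 96 A9 BE F2 8E AE 9A.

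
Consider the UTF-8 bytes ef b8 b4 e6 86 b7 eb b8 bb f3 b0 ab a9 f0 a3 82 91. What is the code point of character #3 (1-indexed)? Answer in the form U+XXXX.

Offset 0: leading byte 0xEF = 11101111 → 3-byte char #1 = EF B8 B4.
Offset 3: leading byte 0xE6 = 11100110 → 3-byte char #2 = E6 86 B7.
Offset 6: leading byte 0xEB = 11101011 → 3-byte char #3 = EB B8 BB.
Leading byte 0xEB = 11101011 matches 1110xxxx → 3-byte sequence.
Byte 1: 0xEB = 11101011, payload 1011 (4 bits).
Byte 2: 0xB8 = 10111000 (10xxxxxx ✓), payload 111000.
Byte 3: 0xBB = 10111011 (10xxxxxx ✓), payload 111011.
Concatenate: 1011111000111011 = 0xBE3B (16 bits → U+BE3B).

U+BE3B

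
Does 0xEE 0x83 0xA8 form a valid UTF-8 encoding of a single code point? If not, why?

Leading byte 0xEE = 11101110 → 3-byte form.
Continuation bytes 0x83=10000011, 0xA8=10101000 all match 10xxxxxx.
Decoded value 0xE0E8 is ≥ 0x800 (shortest form) and not a surrogate.

valid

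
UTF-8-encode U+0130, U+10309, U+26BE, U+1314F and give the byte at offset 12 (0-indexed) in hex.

U+0130 → 2-byte form C4 B0 at offsets 0–1.
U+10309 → 4-byte form F0 90 8C 89 at offsets 2–5.
U+26BE → 3-byte form E2 9A BE at offsets 6–8.
U+1314F → 4-byte form F0 93 85 8F at offsets 9–12.
Offset 12 falls in char 4's range; it's byte 4 of F0 93 85 8F = 0x8F.

0x8F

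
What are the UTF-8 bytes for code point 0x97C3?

U+97C3 = 0x97C3 = 38851 decimal. In range U+0800–U+FFFF → 3-byte form: 1110xxxx 10xxxxxx 10xxxxxx.
Binary (16 bits): 1001011111000011.
Split 4+6+6: 1001 | 011111 | 000011.
Byte 1: 11101001 = 0xE9.
Byte 2: 10011111 = 0x9F.
Byte 3: 10000011 = 0x83.

E9 9F 83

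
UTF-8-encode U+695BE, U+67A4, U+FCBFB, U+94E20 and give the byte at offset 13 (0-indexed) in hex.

0xB8

U+695BE → 4-byte form F1 A9 96 BE at offsets 0–3.
U+67A4 → 3-byte form E6 9E A4 at offsets 4–6.
U+FCBFB → 4-byte form F3 BC AF BB at offsets 7–10.
U+94E20 → 4-byte form F2 94 B8 A0 at offsets 11–14.
Offset 13 falls in char 4's range; it's byte 3 of F2 94 B8 A0 = 0xB8.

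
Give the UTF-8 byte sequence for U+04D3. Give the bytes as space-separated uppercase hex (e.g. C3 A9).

U+04D3 = 0x4D3 = 1235 decimal. In range U+0080–U+07FF → 2-byte form: 110xxxxx 10xxxxxx.
Binary (11 bits): 10011010011.
Split 5+6: 10011 | 010011.
Byte 1: 11010011 = 0xD3.
Byte 2: 10010011 = 0x93.

D3 93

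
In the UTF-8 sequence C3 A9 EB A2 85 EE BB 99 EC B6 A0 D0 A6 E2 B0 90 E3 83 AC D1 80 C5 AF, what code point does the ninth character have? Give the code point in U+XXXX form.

U+016F

Offset 0: leading byte 0xC3 = 11000011 → 2-byte char #1 = C3 A9.
Offset 2: leading byte 0xEB = 11101011 → 3-byte char #2 = EB A2 85.
Offset 5: leading byte 0xEE = 11101110 → 3-byte char #3 = EE BB 99.
Offset 8: leading byte 0xEC = 11101100 → 3-byte char #4 = EC B6 A0.
Offset 11: leading byte 0xD0 = 11010000 → 2-byte char #5 = D0 A6.
Offset 13: leading byte 0xE2 = 11100010 → 3-byte char #6 = E2 B0 90.
Offset 16: leading byte 0xE3 = 11100011 → 3-byte char #7 = E3 83 AC.
Offset 19: leading byte 0xD1 = 11010001 → 2-byte char #8 = D1 80.
Offset 21: leading byte 0xC5 = 11000101 → 2-byte char #9 = C5 AF.
Leading byte 0xC5 = 11000101 matches 110xxxxx → 2-byte sequence.
Byte 1: 0xC5 = 11000101, payload 00101 (5 bits).
Byte 2: 0xAF = 10101111 (10xxxxxx ✓), payload 101111.
Concatenate: 00101101111 = 0x16F (11 bits → U+016F).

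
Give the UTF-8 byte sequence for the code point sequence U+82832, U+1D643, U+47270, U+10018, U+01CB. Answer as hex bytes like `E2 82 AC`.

F2 82 A0 B2 F0 9D 99 83 F1 87 89 B0 F0 90 80 98 C7 8B

U+82832: 4-byte form → F2 82 A0 B2.
U+1D643: 4-byte form → F0 9D 99 83.
U+47270: 4-byte form → F1 87 89 B0.
U+10018: 4-byte form → F0 90 80 98.
U+01CB: 2-byte form → C7 8B.
Concatenated (18 bytes): F2 82 A0 B2 F0 9D 99 83 F1 87 89 B0 F0 90 80 98 C7 8B.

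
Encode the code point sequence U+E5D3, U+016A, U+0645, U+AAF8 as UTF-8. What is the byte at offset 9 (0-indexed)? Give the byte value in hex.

0xB8

U+E5D3 → 3-byte form EE 97 93 at offsets 0–2.
U+016A → 2-byte form C5 AA at offsets 3–4.
U+0645 → 2-byte form D9 85 at offsets 5–6.
U+AAF8 → 3-byte form EA AB B8 at offsets 7–9.
Offset 9 falls in char 4's range; it's byte 3 of EA AB B8 = 0xB8.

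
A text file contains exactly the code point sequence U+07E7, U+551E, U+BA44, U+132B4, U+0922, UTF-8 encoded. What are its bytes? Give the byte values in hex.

U+07E7: 2-byte form → DF A7.
U+551E: 3-byte form → E5 94 9E.
U+BA44: 3-byte form → EB A9 84.
U+132B4: 4-byte form → F0 93 8A B4.
U+0922: 3-byte form → E0 A4 A2.
Concatenated (15 bytes): DF A7 E5 94 9E EB A9 84 F0 93 8A B4 E0 A4 A2.

DF A7 E5 94 9E EB A9 84 F0 93 8A B4 E0 A4 A2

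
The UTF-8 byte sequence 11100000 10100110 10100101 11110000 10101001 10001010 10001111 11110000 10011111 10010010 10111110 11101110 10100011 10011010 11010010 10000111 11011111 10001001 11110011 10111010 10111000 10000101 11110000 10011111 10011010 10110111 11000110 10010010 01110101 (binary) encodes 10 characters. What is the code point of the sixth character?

Offset 0: leading byte 0xE0 = 11100000 → 3-byte char #1 = E0 A6 A5.
Offset 3: leading byte 0xF0 = 11110000 → 4-byte char #2 = F0 A9 8A 8F.
Offset 7: leading byte 0xF0 = 11110000 → 4-byte char #3 = F0 9F 92 BE.
Offset 11: leading byte 0xEE = 11101110 → 3-byte char #4 = EE A3 9A.
Offset 14: leading byte 0xD2 = 11010010 → 2-byte char #5 = D2 87.
Offset 16: leading byte 0xDF = 11011111 → 2-byte char #6 = DF 89.
Leading byte 0xDF = 11011111 matches 110xxxxx → 2-byte sequence.
Byte 1: 0xDF = 11011111, payload 11111 (5 bits).
Byte 2: 0x89 = 10001001 (10xxxxxx ✓), payload 001001.
Concatenate: 11111001001 = 0x7C9 (11 bits → U+07C9).

U+07C9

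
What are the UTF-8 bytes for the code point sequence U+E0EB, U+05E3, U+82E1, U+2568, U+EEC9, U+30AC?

EE 83 AB D7 A3 E8 8B A1 E2 95 A8 EE BB 89 E3 82 AC

U+E0EB: 3-byte form → EE 83 AB.
U+05E3: 2-byte form → D7 A3.
U+82E1: 3-byte form → E8 8B A1.
U+2568: 3-byte form → E2 95 A8.
U+EEC9: 3-byte form → EE BB 89.
U+30AC: 3-byte form → E3 82 AC.
Concatenated (17 bytes): EE 83 AB D7 A3 E8 8B A1 E2 95 A8 EE BB 89 E3 82 AC.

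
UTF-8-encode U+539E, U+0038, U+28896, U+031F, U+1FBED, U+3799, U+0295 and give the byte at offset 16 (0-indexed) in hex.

U+539E → 3-byte form E5 8E 9E at offsets 0–2.
U+0038 → 1-byte form 38 at offsets 3–3.
U+28896 → 4-byte form F0 A8 A2 96 at offsets 4–7.
U+031F → 2-byte form CC 9F at offsets 8–9.
U+1FBED → 4-byte form F0 9F AF AD at offsets 10–13.
U+3799 → 3-byte form E3 9E 99 at offsets 14–16.
Offset 16 falls in char 6's range; it's byte 3 of E3 9E 99 = 0x99.

0x99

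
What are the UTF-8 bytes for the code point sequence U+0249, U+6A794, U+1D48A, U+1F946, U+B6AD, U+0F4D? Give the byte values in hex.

U+0249: 2-byte form → C9 89.
U+6A794: 4-byte form → F1 AA 9E 94.
U+1D48A: 4-byte form → F0 9D 92 8A.
U+1F946: 4-byte form → F0 9F A5 86.
U+B6AD: 3-byte form → EB 9A AD.
U+0F4D: 3-byte form → E0 BD 8D.
Concatenated (20 bytes): C9 89 F1 AA 9E 94 F0 9D 92 8A F0 9F A5 86 EB 9A AD E0 BD 8D.

C9 89 F1 AA 9E 94 F0 9D 92 8A F0 9F A5 86 EB 9A AD E0 BD 8D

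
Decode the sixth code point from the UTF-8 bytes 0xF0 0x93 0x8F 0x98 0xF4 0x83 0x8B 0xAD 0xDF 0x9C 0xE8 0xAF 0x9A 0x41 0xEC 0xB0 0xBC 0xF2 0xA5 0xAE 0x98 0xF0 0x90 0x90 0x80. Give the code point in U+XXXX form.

U+CC3C

Offset 0: leading byte 0xF0 = 11110000 → 4-byte char #1 = F0 93 8F 98.
Offset 4: leading byte 0xF4 = 11110100 → 4-byte char #2 = F4 83 8B AD.
Offset 8: leading byte 0xDF = 11011111 → 2-byte char #3 = DF 9C.
Offset 10: leading byte 0xE8 = 11101000 → 3-byte char #4 = E8 AF 9A.
Offset 13: leading byte 0x41 = 01000001 → 1-byte char #5 = 41.
Offset 14: leading byte 0xEC = 11101100 → 3-byte char #6 = EC B0 BC.
Leading byte 0xEC = 11101100 matches 1110xxxx → 3-byte sequence.
Byte 1: 0xEC = 11101100, payload 1100 (4 bits).
Byte 2: 0xB0 = 10110000 (10xxxxxx ✓), payload 110000.
Byte 3: 0xBC = 10111100 (10xxxxxx ✓), payload 111100.
Concatenate: 1100110000111100 = 0xCC3C (16 bits → U+CC3C).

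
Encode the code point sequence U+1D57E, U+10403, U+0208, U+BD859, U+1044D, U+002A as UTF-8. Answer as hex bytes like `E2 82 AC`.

F0 9D 95 BE F0 90 90 83 C8 88 F2 BD A1 99 F0 90 91 8D 2A

U+1D57E: 4-byte form → F0 9D 95 BE.
U+10403: 4-byte form → F0 90 90 83.
U+0208: 2-byte form → C8 88.
U+BD859: 4-byte form → F2 BD A1 99.
U+1044D: 4-byte form → F0 90 91 8D.
U+002A: 1-byte form → 2A.
Concatenated (19 bytes): F0 9D 95 BE F0 90 90 83 C8 88 F2 BD A1 99 F0 90 91 8D 2A.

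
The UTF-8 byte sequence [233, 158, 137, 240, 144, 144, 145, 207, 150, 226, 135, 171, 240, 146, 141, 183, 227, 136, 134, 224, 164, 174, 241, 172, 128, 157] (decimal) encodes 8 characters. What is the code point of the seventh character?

U+092E

Offset 0: leading byte 0xE9 = 11101001 → 3-byte char #1 = E9 9E 89.
Offset 3: leading byte 0xF0 = 11110000 → 4-byte char #2 = F0 90 90 91.
Offset 7: leading byte 0xCF = 11001111 → 2-byte char #3 = CF 96.
Offset 9: leading byte 0xE2 = 11100010 → 3-byte char #4 = E2 87 AB.
Offset 12: leading byte 0xF0 = 11110000 → 4-byte char #5 = F0 92 8D B7.
Offset 16: leading byte 0xE3 = 11100011 → 3-byte char #6 = E3 88 86.
Offset 19: leading byte 0xE0 = 11100000 → 3-byte char #7 = E0 A4 AE.
Leading byte 0xE0 = 11100000 matches 1110xxxx → 3-byte sequence.
Byte 1: 0xE0 = 11100000, payload 0000 (4 bits).
Byte 2: 0xA4 = 10100100 (10xxxxxx ✓), payload 100100.
Byte 3: 0xAE = 10101110 (10xxxxxx ✓), payload 101110.
Concatenate: 0000100100101110 = 0x92E (16 bits → U+092E).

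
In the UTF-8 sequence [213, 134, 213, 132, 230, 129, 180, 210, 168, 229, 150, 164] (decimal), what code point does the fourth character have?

Offset 0: leading byte 0xD5 = 11010101 → 2-byte char #1 = D5 86.
Offset 2: leading byte 0xD5 = 11010101 → 2-byte char #2 = D5 84.
Offset 4: leading byte 0xE6 = 11100110 → 3-byte char #3 = E6 81 B4.
Offset 7: leading byte 0xD2 = 11010010 → 2-byte char #4 = D2 A8.
Leading byte 0xD2 = 11010010 matches 110xxxxx → 2-byte sequence.
Byte 1: 0xD2 = 11010010, payload 10010 (5 bits).
Byte 2: 0xA8 = 10101000 (10xxxxxx ✓), payload 101000.
Concatenate: 10010101000 = 0x4A8 (11 bits → U+04A8).

U+04A8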